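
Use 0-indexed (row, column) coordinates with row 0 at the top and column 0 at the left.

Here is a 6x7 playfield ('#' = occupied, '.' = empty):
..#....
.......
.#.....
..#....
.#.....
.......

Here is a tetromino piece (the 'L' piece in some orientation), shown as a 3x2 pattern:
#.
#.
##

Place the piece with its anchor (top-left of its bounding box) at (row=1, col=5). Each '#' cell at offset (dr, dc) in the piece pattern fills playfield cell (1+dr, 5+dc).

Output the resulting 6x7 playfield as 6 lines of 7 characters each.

Fill (1+0,5+0) = (1,5)
Fill (1+1,5+0) = (2,5)
Fill (1+2,5+0) = (3,5)
Fill (1+2,5+1) = (3,6)

Answer: ..#....
.....#.
.#...#.
..#..##
.#.....
.......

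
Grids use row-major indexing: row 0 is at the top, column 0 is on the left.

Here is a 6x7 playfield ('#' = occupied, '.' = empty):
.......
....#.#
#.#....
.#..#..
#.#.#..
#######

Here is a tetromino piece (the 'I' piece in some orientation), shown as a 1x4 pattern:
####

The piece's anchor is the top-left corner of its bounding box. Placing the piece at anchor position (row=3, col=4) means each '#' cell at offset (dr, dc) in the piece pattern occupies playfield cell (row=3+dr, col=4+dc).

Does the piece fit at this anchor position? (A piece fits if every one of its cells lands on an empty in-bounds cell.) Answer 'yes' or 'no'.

Check each piece cell at anchor (3, 4):
  offset (0,0) -> (3,4): occupied ('#') -> FAIL
  offset (0,1) -> (3,5): empty -> OK
  offset (0,2) -> (3,6): empty -> OK
  offset (0,3) -> (3,7): out of bounds -> FAIL
All cells valid: no

Answer: no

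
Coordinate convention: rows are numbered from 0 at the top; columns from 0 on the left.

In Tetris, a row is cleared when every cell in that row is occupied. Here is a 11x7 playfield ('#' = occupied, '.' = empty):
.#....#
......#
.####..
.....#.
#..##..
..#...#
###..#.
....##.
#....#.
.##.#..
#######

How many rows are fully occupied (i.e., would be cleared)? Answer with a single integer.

Check each row:
  row 0: 5 empty cells -> not full
  row 1: 6 empty cells -> not full
  row 2: 3 empty cells -> not full
  row 3: 6 empty cells -> not full
  row 4: 4 empty cells -> not full
  row 5: 5 empty cells -> not full
  row 6: 3 empty cells -> not full
  row 7: 5 empty cells -> not full
  row 8: 5 empty cells -> not full
  row 9: 4 empty cells -> not full
  row 10: 0 empty cells -> FULL (clear)
Total rows cleared: 1

Answer: 1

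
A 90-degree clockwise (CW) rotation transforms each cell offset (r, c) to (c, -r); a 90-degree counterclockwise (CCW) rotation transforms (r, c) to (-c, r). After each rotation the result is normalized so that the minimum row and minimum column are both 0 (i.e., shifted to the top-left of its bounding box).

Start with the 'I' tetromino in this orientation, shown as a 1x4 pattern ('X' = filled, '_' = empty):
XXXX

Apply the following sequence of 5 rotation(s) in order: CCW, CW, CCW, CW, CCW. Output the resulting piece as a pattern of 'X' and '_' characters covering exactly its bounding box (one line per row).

Answer: X
X
X
X

Derivation:
Start:
XXXX
After rotation 1 (CCW):
X
X
X
X
After rotation 2 (CW):
XXXX
After rotation 3 (CCW):
X
X
X
X
After rotation 4 (CW):
XXXX
After rotation 5 (CCW):
X
X
X
X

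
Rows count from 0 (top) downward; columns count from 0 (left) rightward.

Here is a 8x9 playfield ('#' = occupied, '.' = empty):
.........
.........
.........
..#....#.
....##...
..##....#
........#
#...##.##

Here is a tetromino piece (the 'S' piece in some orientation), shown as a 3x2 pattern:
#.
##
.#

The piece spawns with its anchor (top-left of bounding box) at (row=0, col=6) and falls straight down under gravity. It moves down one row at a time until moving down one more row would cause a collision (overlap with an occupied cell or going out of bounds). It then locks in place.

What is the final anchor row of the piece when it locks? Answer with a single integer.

Answer: 0

Derivation:
Spawn at (row=0, col=6). Try each row:
  row 0: fits
  row 1: blocked -> lock at row 0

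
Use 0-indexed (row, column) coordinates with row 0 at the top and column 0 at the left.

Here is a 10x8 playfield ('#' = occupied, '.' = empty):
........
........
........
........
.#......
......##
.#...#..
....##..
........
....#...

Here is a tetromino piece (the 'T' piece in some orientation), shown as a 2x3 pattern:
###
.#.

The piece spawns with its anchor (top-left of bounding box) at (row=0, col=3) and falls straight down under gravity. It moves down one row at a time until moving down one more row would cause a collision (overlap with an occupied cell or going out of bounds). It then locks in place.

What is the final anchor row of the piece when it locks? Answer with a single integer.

Answer: 5

Derivation:
Spawn at (row=0, col=3). Try each row:
  row 0: fits
  row 1: fits
  row 2: fits
  row 3: fits
  row 4: fits
  row 5: fits
  row 6: blocked -> lock at row 5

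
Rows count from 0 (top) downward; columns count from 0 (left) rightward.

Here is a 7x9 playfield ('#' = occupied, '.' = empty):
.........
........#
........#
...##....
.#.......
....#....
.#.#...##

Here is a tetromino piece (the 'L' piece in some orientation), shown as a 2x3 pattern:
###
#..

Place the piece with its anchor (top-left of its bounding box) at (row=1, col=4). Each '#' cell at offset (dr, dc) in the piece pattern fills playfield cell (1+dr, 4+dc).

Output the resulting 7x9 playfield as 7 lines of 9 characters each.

Fill (1+0,4+0) = (1,4)
Fill (1+0,4+1) = (1,5)
Fill (1+0,4+2) = (1,6)
Fill (1+1,4+0) = (2,4)

Answer: .........
....###.#
....#...#
...##....
.#.......
....#....
.#.#...##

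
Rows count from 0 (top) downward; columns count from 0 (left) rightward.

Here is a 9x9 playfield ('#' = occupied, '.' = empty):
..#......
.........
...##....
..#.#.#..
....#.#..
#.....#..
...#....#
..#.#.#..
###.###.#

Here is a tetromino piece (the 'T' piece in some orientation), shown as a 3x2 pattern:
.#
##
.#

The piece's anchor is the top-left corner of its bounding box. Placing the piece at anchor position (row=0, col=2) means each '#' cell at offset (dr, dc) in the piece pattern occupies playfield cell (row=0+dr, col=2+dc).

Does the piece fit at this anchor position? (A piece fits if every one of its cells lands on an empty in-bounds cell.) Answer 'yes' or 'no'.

Check each piece cell at anchor (0, 2):
  offset (0,1) -> (0,3): empty -> OK
  offset (1,0) -> (1,2): empty -> OK
  offset (1,1) -> (1,3): empty -> OK
  offset (2,1) -> (2,3): occupied ('#') -> FAIL
All cells valid: no

Answer: no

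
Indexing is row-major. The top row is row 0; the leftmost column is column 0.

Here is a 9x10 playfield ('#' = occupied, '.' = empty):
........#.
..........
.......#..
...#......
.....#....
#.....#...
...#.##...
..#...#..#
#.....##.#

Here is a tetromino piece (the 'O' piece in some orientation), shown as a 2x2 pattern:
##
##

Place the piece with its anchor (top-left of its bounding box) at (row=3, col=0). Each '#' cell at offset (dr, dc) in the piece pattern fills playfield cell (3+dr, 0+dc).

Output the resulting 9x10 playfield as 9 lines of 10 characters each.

Fill (3+0,0+0) = (3,0)
Fill (3+0,0+1) = (3,1)
Fill (3+1,0+0) = (4,0)
Fill (3+1,0+1) = (4,1)

Answer: ........#.
..........
.......#..
##.#......
##...#....
#.....#...
...#.##...
..#...#..#
#.....##.#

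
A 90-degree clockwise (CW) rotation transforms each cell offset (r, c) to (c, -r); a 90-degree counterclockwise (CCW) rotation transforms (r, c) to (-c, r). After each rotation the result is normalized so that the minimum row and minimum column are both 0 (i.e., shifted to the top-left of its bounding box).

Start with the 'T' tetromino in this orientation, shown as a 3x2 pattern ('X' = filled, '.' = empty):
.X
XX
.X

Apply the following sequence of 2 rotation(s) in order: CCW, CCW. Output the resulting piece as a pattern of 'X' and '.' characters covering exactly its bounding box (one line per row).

Answer: X.
XX
X.

Derivation:
Start:
.X
XX
.X
After rotation 1 (CCW):
XXX
.X.
After rotation 2 (CCW):
X.
XX
X.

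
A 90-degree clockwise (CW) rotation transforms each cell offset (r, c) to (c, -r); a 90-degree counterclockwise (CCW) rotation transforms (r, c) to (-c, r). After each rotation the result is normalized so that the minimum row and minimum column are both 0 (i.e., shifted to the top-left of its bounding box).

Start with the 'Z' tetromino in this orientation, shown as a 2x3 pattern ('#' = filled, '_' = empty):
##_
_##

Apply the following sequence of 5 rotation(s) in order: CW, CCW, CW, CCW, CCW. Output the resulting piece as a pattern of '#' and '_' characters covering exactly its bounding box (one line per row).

Start:
##_
_##
After rotation 1 (CW):
_#
##
#_
After rotation 2 (CCW):
##_
_##
After rotation 3 (CW):
_#
##
#_
After rotation 4 (CCW):
##_
_##
After rotation 5 (CCW):
_#
##
#_

Answer: _#
##
#_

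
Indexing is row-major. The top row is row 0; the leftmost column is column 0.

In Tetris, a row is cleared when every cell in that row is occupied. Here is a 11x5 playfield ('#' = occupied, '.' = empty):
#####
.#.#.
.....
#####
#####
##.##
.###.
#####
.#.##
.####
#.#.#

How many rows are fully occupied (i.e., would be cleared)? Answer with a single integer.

Answer: 4

Derivation:
Check each row:
  row 0: 0 empty cells -> FULL (clear)
  row 1: 3 empty cells -> not full
  row 2: 5 empty cells -> not full
  row 3: 0 empty cells -> FULL (clear)
  row 4: 0 empty cells -> FULL (clear)
  row 5: 1 empty cell -> not full
  row 6: 2 empty cells -> not full
  row 7: 0 empty cells -> FULL (clear)
  row 8: 2 empty cells -> not full
  row 9: 1 empty cell -> not full
  row 10: 2 empty cells -> not full
Total rows cleared: 4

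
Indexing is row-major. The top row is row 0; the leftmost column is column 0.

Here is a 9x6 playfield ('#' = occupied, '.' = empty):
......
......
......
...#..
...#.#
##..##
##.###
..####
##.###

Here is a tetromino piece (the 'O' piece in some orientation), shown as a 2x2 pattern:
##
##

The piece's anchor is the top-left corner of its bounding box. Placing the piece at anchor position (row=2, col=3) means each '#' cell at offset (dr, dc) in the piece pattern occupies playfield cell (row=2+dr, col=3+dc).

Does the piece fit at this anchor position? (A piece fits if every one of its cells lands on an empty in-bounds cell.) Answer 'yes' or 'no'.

Answer: no

Derivation:
Check each piece cell at anchor (2, 3):
  offset (0,0) -> (2,3): empty -> OK
  offset (0,1) -> (2,4): empty -> OK
  offset (1,0) -> (3,3): occupied ('#') -> FAIL
  offset (1,1) -> (3,4): empty -> OK
All cells valid: no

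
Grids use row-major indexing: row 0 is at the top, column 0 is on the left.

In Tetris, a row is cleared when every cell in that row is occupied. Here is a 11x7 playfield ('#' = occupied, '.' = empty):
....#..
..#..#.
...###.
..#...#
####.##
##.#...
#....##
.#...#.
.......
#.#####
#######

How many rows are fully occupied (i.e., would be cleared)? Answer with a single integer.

Answer: 1

Derivation:
Check each row:
  row 0: 6 empty cells -> not full
  row 1: 5 empty cells -> not full
  row 2: 4 empty cells -> not full
  row 3: 5 empty cells -> not full
  row 4: 1 empty cell -> not full
  row 5: 4 empty cells -> not full
  row 6: 4 empty cells -> not full
  row 7: 5 empty cells -> not full
  row 8: 7 empty cells -> not full
  row 9: 1 empty cell -> not full
  row 10: 0 empty cells -> FULL (clear)
Total rows cleared: 1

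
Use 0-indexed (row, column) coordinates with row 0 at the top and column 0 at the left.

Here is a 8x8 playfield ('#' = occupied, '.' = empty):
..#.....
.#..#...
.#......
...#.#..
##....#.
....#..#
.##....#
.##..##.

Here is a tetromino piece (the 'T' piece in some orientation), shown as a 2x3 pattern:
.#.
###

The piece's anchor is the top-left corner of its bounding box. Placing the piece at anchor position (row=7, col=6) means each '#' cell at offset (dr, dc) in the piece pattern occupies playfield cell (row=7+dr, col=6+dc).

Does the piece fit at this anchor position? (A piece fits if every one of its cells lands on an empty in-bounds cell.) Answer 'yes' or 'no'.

Answer: no

Derivation:
Check each piece cell at anchor (7, 6):
  offset (0,1) -> (7,7): empty -> OK
  offset (1,0) -> (8,6): out of bounds -> FAIL
  offset (1,1) -> (8,7): out of bounds -> FAIL
  offset (1,2) -> (8,8): out of bounds -> FAIL
All cells valid: no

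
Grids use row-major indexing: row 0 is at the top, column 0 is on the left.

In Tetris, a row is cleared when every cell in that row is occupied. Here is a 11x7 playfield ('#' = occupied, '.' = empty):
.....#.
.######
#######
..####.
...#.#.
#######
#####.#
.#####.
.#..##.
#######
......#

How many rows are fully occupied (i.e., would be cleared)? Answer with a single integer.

Answer: 3

Derivation:
Check each row:
  row 0: 6 empty cells -> not full
  row 1: 1 empty cell -> not full
  row 2: 0 empty cells -> FULL (clear)
  row 3: 3 empty cells -> not full
  row 4: 5 empty cells -> not full
  row 5: 0 empty cells -> FULL (clear)
  row 6: 1 empty cell -> not full
  row 7: 2 empty cells -> not full
  row 8: 4 empty cells -> not full
  row 9: 0 empty cells -> FULL (clear)
  row 10: 6 empty cells -> not full
Total rows cleared: 3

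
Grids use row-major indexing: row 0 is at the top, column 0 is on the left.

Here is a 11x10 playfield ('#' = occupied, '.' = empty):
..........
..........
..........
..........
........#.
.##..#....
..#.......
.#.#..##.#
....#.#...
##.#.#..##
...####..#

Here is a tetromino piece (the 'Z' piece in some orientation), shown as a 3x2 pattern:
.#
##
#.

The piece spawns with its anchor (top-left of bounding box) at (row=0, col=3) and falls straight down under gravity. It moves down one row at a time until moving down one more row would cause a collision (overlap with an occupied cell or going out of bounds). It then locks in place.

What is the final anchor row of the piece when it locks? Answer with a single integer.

Answer: 4

Derivation:
Spawn at (row=0, col=3). Try each row:
  row 0: fits
  row 1: fits
  row 2: fits
  row 3: fits
  row 4: fits
  row 5: blocked -> lock at row 4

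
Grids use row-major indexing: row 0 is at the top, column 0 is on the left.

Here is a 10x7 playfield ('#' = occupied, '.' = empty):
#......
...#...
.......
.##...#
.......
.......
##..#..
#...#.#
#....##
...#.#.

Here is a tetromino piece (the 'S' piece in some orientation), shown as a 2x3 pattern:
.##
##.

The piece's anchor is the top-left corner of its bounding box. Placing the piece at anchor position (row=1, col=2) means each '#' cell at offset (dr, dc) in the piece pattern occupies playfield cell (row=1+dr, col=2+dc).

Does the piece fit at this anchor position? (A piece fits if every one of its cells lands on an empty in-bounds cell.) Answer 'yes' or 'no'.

Check each piece cell at anchor (1, 2):
  offset (0,1) -> (1,3): occupied ('#') -> FAIL
  offset (0,2) -> (1,4): empty -> OK
  offset (1,0) -> (2,2): empty -> OK
  offset (1,1) -> (2,3): empty -> OK
All cells valid: no

Answer: no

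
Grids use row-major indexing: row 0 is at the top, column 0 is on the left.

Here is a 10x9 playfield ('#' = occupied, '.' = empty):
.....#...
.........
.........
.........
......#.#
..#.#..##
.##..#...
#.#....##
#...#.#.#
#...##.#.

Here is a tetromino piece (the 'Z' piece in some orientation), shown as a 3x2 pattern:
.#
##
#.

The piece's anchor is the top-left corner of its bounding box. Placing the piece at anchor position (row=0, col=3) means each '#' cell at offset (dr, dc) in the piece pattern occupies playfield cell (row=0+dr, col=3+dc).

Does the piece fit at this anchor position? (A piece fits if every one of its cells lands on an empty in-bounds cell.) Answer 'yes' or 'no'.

Answer: yes

Derivation:
Check each piece cell at anchor (0, 3):
  offset (0,1) -> (0,4): empty -> OK
  offset (1,0) -> (1,3): empty -> OK
  offset (1,1) -> (1,4): empty -> OK
  offset (2,0) -> (2,3): empty -> OK
All cells valid: yes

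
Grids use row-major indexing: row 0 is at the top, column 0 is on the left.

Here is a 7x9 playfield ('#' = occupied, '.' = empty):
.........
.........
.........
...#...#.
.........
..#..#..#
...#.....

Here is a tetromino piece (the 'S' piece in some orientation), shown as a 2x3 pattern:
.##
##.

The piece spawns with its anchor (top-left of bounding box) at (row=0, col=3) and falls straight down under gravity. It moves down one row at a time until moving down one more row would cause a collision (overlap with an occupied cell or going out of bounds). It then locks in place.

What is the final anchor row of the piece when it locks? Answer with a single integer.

Answer: 1

Derivation:
Spawn at (row=0, col=3). Try each row:
  row 0: fits
  row 1: fits
  row 2: blocked -> lock at row 1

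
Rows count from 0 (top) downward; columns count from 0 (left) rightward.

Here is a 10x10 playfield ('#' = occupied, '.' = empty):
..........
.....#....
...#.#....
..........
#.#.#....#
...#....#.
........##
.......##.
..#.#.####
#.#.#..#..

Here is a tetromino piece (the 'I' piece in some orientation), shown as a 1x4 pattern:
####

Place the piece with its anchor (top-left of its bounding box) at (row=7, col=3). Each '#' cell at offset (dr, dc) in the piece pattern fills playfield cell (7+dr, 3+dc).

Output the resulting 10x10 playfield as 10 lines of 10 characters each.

Fill (7+0,3+0) = (7,3)
Fill (7+0,3+1) = (7,4)
Fill (7+0,3+2) = (7,5)
Fill (7+0,3+3) = (7,6)

Answer: ..........
.....#....
...#.#....
..........
#.#.#....#
...#....#.
........##
...######.
..#.#.####
#.#.#..#..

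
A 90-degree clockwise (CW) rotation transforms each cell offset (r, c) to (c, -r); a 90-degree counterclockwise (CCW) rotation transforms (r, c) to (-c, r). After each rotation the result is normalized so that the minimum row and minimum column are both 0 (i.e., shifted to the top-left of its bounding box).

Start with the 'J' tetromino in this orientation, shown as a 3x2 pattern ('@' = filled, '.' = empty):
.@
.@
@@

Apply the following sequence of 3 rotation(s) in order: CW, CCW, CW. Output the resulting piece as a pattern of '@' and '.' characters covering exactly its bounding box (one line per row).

Answer: @..
@@@

Derivation:
Start:
.@
.@
@@
After rotation 1 (CW):
@..
@@@
After rotation 2 (CCW):
.@
.@
@@
After rotation 3 (CW):
@..
@@@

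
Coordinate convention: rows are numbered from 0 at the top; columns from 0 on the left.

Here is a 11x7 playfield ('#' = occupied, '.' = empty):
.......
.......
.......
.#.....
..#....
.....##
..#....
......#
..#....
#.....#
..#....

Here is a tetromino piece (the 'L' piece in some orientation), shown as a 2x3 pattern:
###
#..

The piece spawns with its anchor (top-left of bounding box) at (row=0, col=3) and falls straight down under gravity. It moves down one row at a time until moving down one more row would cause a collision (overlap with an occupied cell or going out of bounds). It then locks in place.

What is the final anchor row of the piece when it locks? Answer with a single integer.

Spawn at (row=0, col=3). Try each row:
  row 0: fits
  row 1: fits
  row 2: fits
  row 3: fits
  row 4: fits
  row 5: blocked -> lock at row 4

Answer: 4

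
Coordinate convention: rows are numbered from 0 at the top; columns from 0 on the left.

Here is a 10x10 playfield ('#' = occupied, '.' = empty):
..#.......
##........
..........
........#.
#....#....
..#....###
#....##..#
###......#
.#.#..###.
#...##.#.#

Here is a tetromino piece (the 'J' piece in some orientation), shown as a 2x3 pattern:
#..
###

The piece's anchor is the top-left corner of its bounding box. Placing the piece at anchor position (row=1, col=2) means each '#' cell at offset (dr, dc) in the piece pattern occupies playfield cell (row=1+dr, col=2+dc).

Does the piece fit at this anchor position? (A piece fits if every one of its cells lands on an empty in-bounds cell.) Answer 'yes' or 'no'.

Check each piece cell at anchor (1, 2):
  offset (0,0) -> (1,2): empty -> OK
  offset (1,0) -> (2,2): empty -> OK
  offset (1,1) -> (2,3): empty -> OK
  offset (1,2) -> (2,4): empty -> OK
All cells valid: yes

Answer: yes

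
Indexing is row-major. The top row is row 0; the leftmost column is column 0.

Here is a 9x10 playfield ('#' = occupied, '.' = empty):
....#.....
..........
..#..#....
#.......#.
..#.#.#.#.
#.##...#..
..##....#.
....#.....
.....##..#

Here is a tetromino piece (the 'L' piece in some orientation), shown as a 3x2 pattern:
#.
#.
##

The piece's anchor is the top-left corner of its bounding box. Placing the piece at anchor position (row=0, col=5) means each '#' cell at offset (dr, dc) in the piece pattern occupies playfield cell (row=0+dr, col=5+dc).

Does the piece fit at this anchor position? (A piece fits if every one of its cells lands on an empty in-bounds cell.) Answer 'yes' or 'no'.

Check each piece cell at anchor (0, 5):
  offset (0,0) -> (0,5): empty -> OK
  offset (1,0) -> (1,5): empty -> OK
  offset (2,0) -> (2,5): occupied ('#') -> FAIL
  offset (2,1) -> (2,6): empty -> OK
All cells valid: no

Answer: no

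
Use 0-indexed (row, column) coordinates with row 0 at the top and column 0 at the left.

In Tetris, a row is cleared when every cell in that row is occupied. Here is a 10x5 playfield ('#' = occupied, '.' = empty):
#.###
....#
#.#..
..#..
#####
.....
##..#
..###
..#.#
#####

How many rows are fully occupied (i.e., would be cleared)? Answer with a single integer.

Answer: 2

Derivation:
Check each row:
  row 0: 1 empty cell -> not full
  row 1: 4 empty cells -> not full
  row 2: 3 empty cells -> not full
  row 3: 4 empty cells -> not full
  row 4: 0 empty cells -> FULL (clear)
  row 5: 5 empty cells -> not full
  row 6: 2 empty cells -> not full
  row 7: 2 empty cells -> not full
  row 8: 3 empty cells -> not full
  row 9: 0 empty cells -> FULL (clear)
Total rows cleared: 2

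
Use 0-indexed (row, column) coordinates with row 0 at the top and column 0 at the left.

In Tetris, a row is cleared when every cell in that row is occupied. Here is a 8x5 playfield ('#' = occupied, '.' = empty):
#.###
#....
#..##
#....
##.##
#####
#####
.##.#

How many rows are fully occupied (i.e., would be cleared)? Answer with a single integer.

Check each row:
  row 0: 1 empty cell -> not full
  row 1: 4 empty cells -> not full
  row 2: 2 empty cells -> not full
  row 3: 4 empty cells -> not full
  row 4: 1 empty cell -> not full
  row 5: 0 empty cells -> FULL (clear)
  row 6: 0 empty cells -> FULL (clear)
  row 7: 2 empty cells -> not full
Total rows cleared: 2

Answer: 2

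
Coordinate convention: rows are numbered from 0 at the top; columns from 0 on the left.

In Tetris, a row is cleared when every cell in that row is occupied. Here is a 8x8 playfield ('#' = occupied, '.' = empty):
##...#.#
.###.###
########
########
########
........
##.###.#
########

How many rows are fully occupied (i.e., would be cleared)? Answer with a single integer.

Check each row:
  row 0: 4 empty cells -> not full
  row 1: 2 empty cells -> not full
  row 2: 0 empty cells -> FULL (clear)
  row 3: 0 empty cells -> FULL (clear)
  row 4: 0 empty cells -> FULL (clear)
  row 5: 8 empty cells -> not full
  row 6: 2 empty cells -> not full
  row 7: 0 empty cells -> FULL (clear)
Total rows cleared: 4

Answer: 4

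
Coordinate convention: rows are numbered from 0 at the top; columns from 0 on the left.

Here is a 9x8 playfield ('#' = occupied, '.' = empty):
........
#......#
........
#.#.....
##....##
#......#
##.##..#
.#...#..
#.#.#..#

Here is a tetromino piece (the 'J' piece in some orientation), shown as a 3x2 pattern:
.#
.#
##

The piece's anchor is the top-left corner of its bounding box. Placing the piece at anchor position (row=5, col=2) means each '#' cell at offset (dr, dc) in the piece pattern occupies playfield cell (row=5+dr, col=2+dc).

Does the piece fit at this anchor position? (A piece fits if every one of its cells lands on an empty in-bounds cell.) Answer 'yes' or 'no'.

Answer: no

Derivation:
Check each piece cell at anchor (5, 2):
  offset (0,1) -> (5,3): empty -> OK
  offset (1,1) -> (6,3): occupied ('#') -> FAIL
  offset (2,0) -> (7,2): empty -> OK
  offset (2,1) -> (7,3): empty -> OK
All cells valid: no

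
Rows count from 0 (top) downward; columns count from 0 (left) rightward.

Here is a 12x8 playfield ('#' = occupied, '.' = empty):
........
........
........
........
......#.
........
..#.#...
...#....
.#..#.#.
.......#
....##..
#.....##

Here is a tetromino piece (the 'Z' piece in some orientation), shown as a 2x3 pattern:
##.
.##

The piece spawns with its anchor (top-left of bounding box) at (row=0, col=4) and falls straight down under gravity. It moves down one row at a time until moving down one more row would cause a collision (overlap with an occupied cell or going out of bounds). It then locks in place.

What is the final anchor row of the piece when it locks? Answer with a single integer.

Spawn at (row=0, col=4). Try each row:
  row 0: fits
  row 1: fits
  row 2: fits
  row 3: blocked -> lock at row 2

Answer: 2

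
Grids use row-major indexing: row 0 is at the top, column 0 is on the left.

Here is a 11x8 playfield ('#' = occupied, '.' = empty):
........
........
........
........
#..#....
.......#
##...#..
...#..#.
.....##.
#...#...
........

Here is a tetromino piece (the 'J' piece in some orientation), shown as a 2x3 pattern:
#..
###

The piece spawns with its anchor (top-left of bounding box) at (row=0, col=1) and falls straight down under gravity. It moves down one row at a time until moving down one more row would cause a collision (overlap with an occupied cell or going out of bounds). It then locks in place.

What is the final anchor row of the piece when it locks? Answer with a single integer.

Spawn at (row=0, col=1). Try each row:
  row 0: fits
  row 1: fits
  row 2: fits
  row 3: blocked -> lock at row 2

Answer: 2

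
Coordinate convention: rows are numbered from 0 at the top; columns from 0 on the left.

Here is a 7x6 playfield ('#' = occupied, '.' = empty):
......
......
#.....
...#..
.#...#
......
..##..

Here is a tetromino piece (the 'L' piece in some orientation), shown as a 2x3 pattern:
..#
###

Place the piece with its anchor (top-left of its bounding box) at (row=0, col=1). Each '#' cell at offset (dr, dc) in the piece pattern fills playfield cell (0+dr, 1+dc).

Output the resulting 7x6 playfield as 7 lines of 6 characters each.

Fill (0+0,1+2) = (0,3)
Fill (0+1,1+0) = (1,1)
Fill (0+1,1+1) = (1,2)
Fill (0+1,1+2) = (1,3)

Answer: ...#..
.###..
#.....
...#..
.#...#
......
..##..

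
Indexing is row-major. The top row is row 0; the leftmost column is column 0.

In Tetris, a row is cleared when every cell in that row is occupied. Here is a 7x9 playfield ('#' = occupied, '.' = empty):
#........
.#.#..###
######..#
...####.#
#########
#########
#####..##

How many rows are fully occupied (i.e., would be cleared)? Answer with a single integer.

Check each row:
  row 0: 8 empty cells -> not full
  row 1: 4 empty cells -> not full
  row 2: 2 empty cells -> not full
  row 3: 4 empty cells -> not full
  row 4: 0 empty cells -> FULL (clear)
  row 5: 0 empty cells -> FULL (clear)
  row 6: 2 empty cells -> not full
Total rows cleared: 2

Answer: 2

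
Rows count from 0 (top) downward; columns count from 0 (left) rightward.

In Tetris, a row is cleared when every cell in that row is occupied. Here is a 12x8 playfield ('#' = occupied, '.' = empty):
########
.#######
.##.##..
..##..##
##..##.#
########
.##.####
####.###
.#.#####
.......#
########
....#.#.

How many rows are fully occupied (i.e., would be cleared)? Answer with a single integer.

Answer: 3

Derivation:
Check each row:
  row 0: 0 empty cells -> FULL (clear)
  row 1: 1 empty cell -> not full
  row 2: 4 empty cells -> not full
  row 3: 4 empty cells -> not full
  row 4: 3 empty cells -> not full
  row 5: 0 empty cells -> FULL (clear)
  row 6: 2 empty cells -> not full
  row 7: 1 empty cell -> not full
  row 8: 2 empty cells -> not full
  row 9: 7 empty cells -> not full
  row 10: 0 empty cells -> FULL (clear)
  row 11: 6 empty cells -> not full
Total rows cleared: 3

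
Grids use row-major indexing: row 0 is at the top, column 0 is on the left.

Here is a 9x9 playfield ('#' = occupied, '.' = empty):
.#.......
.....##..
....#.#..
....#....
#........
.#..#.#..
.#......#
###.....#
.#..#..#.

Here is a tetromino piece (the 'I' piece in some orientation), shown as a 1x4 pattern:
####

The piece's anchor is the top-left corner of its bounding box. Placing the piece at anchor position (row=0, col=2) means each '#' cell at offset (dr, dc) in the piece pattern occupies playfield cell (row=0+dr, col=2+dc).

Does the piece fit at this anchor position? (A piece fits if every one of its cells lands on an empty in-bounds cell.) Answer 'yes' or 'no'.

Check each piece cell at anchor (0, 2):
  offset (0,0) -> (0,2): empty -> OK
  offset (0,1) -> (0,3): empty -> OK
  offset (0,2) -> (0,4): empty -> OK
  offset (0,3) -> (0,5): empty -> OK
All cells valid: yes

Answer: yes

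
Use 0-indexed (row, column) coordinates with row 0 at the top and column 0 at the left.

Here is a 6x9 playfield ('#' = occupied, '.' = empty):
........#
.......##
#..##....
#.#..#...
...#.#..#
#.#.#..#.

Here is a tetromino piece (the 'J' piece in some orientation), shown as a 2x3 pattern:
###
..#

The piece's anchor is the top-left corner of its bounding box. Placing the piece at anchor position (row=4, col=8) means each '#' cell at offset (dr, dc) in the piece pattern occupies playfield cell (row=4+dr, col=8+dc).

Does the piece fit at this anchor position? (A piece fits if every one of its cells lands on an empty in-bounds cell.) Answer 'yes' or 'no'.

Answer: no

Derivation:
Check each piece cell at anchor (4, 8):
  offset (0,0) -> (4,8): occupied ('#') -> FAIL
  offset (0,1) -> (4,9): out of bounds -> FAIL
  offset (0,2) -> (4,10): out of bounds -> FAIL
  offset (1,2) -> (5,10): out of bounds -> FAIL
All cells valid: no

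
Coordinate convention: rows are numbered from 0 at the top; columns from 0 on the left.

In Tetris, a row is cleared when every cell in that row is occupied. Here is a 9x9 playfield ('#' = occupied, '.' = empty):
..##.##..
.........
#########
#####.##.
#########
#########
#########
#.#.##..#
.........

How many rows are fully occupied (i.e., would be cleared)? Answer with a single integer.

Answer: 4

Derivation:
Check each row:
  row 0: 5 empty cells -> not full
  row 1: 9 empty cells -> not full
  row 2: 0 empty cells -> FULL (clear)
  row 3: 2 empty cells -> not full
  row 4: 0 empty cells -> FULL (clear)
  row 5: 0 empty cells -> FULL (clear)
  row 6: 0 empty cells -> FULL (clear)
  row 7: 4 empty cells -> not full
  row 8: 9 empty cells -> not full
Total rows cleared: 4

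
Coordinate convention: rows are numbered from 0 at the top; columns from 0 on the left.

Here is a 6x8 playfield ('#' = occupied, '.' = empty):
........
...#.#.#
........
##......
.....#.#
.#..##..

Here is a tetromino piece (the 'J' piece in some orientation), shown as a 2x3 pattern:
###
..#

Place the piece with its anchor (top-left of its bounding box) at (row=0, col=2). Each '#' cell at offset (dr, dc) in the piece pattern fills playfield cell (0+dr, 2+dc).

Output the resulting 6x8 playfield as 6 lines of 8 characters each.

Fill (0+0,2+0) = (0,2)
Fill (0+0,2+1) = (0,3)
Fill (0+0,2+2) = (0,4)
Fill (0+1,2+2) = (1,4)

Answer: ..###...
...###.#
........
##......
.....#.#
.#..##..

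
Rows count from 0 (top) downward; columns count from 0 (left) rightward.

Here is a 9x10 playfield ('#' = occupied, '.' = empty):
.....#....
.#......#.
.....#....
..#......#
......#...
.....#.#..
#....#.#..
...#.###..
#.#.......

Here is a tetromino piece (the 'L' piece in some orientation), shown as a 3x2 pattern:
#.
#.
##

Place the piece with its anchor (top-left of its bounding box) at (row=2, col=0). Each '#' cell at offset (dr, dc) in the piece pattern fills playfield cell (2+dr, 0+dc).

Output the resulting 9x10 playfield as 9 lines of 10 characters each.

Answer: .....#....
.#......#.
#....#....
#.#......#
##....#...
.....#.#..
#....#.#..
...#.###..
#.#.......

Derivation:
Fill (2+0,0+0) = (2,0)
Fill (2+1,0+0) = (3,0)
Fill (2+2,0+0) = (4,0)
Fill (2+2,0+1) = (4,1)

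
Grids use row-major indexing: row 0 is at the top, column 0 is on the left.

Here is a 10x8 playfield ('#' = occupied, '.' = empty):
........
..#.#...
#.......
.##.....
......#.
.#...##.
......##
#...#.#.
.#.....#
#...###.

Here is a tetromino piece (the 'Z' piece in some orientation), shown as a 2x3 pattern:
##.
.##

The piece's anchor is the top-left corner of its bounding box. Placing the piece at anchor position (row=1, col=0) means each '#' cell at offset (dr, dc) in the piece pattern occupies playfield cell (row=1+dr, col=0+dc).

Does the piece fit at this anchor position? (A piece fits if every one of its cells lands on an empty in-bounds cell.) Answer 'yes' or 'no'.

Check each piece cell at anchor (1, 0):
  offset (0,0) -> (1,0): empty -> OK
  offset (0,1) -> (1,1): empty -> OK
  offset (1,1) -> (2,1): empty -> OK
  offset (1,2) -> (2,2): empty -> OK
All cells valid: yes

Answer: yes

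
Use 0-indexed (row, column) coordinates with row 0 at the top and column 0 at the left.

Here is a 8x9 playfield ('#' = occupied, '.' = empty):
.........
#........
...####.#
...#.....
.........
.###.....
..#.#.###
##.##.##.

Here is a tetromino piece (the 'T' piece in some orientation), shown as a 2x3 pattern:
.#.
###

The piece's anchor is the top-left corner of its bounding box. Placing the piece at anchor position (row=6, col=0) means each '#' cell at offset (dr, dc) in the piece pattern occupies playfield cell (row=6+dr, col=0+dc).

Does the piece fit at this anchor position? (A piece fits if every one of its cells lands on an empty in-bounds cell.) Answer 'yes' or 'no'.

Check each piece cell at anchor (6, 0):
  offset (0,1) -> (6,1): empty -> OK
  offset (1,0) -> (7,0): occupied ('#') -> FAIL
  offset (1,1) -> (7,1): occupied ('#') -> FAIL
  offset (1,2) -> (7,2): empty -> OK
All cells valid: no

Answer: no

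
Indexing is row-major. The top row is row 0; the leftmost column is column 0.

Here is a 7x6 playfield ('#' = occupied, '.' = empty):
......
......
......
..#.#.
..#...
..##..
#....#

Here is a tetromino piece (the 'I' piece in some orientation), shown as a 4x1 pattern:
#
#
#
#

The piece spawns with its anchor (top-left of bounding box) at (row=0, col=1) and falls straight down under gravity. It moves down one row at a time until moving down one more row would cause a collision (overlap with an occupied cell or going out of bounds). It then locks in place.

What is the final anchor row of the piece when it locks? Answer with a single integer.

Spawn at (row=0, col=1). Try each row:
  row 0: fits
  row 1: fits
  row 2: fits
  row 3: fits
  row 4: blocked -> lock at row 3

Answer: 3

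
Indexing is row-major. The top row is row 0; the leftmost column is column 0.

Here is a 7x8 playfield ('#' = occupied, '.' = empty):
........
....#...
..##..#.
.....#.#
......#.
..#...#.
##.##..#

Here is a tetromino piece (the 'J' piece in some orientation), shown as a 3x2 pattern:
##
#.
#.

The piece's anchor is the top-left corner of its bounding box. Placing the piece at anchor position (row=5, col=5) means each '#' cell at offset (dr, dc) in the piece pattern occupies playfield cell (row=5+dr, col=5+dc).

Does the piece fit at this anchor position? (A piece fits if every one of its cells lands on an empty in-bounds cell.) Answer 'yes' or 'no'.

Check each piece cell at anchor (5, 5):
  offset (0,0) -> (5,5): empty -> OK
  offset (0,1) -> (5,6): occupied ('#') -> FAIL
  offset (1,0) -> (6,5): empty -> OK
  offset (2,0) -> (7,5): out of bounds -> FAIL
All cells valid: no

Answer: no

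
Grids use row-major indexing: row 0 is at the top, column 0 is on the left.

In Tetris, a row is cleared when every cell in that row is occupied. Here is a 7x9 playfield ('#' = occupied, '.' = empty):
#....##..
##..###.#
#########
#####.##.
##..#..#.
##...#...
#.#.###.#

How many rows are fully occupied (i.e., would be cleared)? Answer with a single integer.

Answer: 1

Derivation:
Check each row:
  row 0: 6 empty cells -> not full
  row 1: 3 empty cells -> not full
  row 2: 0 empty cells -> FULL (clear)
  row 3: 2 empty cells -> not full
  row 4: 5 empty cells -> not full
  row 5: 6 empty cells -> not full
  row 6: 3 empty cells -> not full
Total rows cleared: 1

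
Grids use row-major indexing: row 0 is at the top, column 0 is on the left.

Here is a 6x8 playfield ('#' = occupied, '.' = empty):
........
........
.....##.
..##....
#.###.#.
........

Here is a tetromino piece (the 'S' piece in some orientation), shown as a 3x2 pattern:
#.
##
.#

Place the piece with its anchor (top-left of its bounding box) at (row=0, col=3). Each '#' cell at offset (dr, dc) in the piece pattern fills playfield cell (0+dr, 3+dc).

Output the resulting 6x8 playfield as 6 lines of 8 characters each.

Fill (0+0,3+0) = (0,3)
Fill (0+1,3+0) = (1,3)
Fill (0+1,3+1) = (1,4)
Fill (0+2,3+1) = (2,4)

Answer: ...#....
...##...
....###.
..##....
#.###.#.
........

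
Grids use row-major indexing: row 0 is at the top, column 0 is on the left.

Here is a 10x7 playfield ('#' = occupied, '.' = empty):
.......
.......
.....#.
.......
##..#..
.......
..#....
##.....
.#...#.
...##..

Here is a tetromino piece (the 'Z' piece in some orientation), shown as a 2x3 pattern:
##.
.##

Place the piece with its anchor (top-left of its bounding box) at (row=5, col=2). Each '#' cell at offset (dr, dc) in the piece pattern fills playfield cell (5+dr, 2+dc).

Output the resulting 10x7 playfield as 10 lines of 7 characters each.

Answer: .......
.......
.....#.
.......
##..#..
..##...
..###..
##.....
.#...#.
...##..

Derivation:
Fill (5+0,2+0) = (5,2)
Fill (5+0,2+1) = (5,3)
Fill (5+1,2+1) = (6,3)
Fill (5+1,2+2) = (6,4)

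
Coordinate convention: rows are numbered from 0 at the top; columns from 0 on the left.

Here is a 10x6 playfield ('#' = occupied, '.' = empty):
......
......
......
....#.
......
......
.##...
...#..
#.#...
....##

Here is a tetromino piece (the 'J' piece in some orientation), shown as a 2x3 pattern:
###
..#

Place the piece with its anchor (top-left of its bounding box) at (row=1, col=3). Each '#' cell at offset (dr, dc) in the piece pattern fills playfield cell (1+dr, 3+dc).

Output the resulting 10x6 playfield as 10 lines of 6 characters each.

Fill (1+0,3+0) = (1,3)
Fill (1+0,3+1) = (1,4)
Fill (1+0,3+2) = (1,5)
Fill (1+1,3+2) = (2,5)

Answer: ......
...###
.....#
....#.
......
......
.##...
...#..
#.#...
....##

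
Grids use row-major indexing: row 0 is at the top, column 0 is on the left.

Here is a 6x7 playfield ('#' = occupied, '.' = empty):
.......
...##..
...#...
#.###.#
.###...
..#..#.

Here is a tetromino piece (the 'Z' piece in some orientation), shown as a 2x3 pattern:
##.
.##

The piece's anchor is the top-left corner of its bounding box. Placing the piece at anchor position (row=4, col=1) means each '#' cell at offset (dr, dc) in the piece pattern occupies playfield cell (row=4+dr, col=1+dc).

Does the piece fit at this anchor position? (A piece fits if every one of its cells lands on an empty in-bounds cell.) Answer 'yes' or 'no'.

Check each piece cell at anchor (4, 1):
  offset (0,0) -> (4,1): occupied ('#') -> FAIL
  offset (0,1) -> (4,2): occupied ('#') -> FAIL
  offset (1,1) -> (5,2): occupied ('#') -> FAIL
  offset (1,2) -> (5,3): empty -> OK
All cells valid: no

Answer: no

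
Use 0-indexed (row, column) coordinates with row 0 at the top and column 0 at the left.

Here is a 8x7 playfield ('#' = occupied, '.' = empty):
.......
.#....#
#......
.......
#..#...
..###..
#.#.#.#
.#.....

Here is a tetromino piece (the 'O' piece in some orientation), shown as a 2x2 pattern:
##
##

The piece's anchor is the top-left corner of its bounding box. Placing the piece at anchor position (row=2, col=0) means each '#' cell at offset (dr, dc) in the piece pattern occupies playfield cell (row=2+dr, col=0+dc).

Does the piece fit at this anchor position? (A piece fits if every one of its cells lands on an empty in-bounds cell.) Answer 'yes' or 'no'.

Answer: no

Derivation:
Check each piece cell at anchor (2, 0):
  offset (0,0) -> (2,0): occupied ('#') -> FAIL
  offset (0,1) -> (2,1): empty -> OK
  offset (1,0) -> (3,0): empty -> OK
  offset (1,1) -> (3,1): empty -> OK
All cells valid: no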